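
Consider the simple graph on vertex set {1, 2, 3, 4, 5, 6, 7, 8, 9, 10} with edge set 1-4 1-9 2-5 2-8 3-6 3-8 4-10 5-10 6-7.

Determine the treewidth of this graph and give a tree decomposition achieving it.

Each bag holds 2 vertices, so the decomposition has width 1, which upper-bounds the treewidth. G has an edge, so its treewidth is at least 1. The upper and lower bounds meet at 1, so that is the treewidth.

Treewidth 1.
One such decomposition:
Bags: B1 = {6, 7}  B2 = {3, 6}  B3 = {3, 8}  B4 = {2, 8}  B5 = {2, 5}  B6 = {5, 10}  B7 = {4, 10}  B8 = {1, 4}  B9 = {1, 9}
Tree: B1–B2, B2–B3, B3–B4, B4–B5, B5–B6, B6–B7, B7–B8, B8–B9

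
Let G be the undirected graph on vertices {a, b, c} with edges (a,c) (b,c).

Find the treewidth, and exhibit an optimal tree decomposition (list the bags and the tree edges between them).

Treewidth 1.
Bags: B1 = {b, c}  B2 = {a, c}
Tree: B1–B2

Every bag has size at most 2, so the width is 2 − 1 = 1 and tw(G) ≤ 1. G has an edge, so its treewidth is at least 1. Therefore the treewidth is 1.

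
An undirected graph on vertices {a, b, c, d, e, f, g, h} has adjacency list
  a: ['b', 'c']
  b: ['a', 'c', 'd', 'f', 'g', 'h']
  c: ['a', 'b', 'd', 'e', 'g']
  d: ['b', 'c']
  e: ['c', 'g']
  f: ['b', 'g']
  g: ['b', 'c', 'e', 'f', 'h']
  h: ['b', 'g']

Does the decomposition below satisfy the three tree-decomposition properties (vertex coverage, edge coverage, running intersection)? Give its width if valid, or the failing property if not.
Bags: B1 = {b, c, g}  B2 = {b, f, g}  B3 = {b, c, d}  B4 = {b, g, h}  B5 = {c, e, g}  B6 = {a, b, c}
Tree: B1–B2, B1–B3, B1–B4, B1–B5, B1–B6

Every vertex of G appears in some bag (union = {a, b, c, d, e, f, g, h}); every edge is covered by a bag; and for each vertex v the set of bags containing v is connected in the bag tree. The decomposition is therefore valid. The largest bag has 3 vertices, so the width is 2.

Yes; width 2.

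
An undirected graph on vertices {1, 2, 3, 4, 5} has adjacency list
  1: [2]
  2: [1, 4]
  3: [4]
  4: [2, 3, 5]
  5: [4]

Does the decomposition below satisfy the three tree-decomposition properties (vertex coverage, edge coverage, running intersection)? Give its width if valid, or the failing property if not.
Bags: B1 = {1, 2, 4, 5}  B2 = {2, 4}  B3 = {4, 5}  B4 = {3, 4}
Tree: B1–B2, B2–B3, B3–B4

A tree decomposition must satisfy three properties: every vertex lies in some bag; for every edge, both endpoints lie together in some bag; and for every vertex, the bags containing it form a connected subtree. Here bags containing vertex 5 are not connected in the tree, so the decomposition is invalid.

No — bags containing vertex 5 are not connected in the tree.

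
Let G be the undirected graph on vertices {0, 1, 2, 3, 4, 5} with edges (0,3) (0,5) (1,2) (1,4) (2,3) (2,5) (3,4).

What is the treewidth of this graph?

2

A width-2 tree decomposition is:
Bags: B1 = {0, 3, 5}  B2 = {2, 3, 5}  B3 = {2, 3, 4}  B4 = {1, 2, 4}
Tree: B1–B2, B2–B3, B3–B4
The largest bag has 3 vertices, giving width 2; this decomposition certifies tw(G) ≤ 2. Since 0–5–2–3–0 is a cycle in G, G is not acyclic. Forests are exactly the graphs of treewidth ≤ 1, so tw(G) ≥ 2. The upper and lower bounds meet at 2, so that is the treewidth.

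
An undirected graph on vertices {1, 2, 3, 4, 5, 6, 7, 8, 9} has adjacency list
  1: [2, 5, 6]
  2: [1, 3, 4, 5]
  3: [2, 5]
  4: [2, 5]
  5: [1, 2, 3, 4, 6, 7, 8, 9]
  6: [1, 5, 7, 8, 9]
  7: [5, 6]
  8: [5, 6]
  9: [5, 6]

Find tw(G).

2

A width-2 tree decomposition is:
Bags: B1 = {1, 2, 5}  B2 = {1, 5, 6}  B3 = {5, 6, 8}  B4 = {5, 6, 7}  B5 = {5, 6, 9}  B6 = {2, 3, 5}  B7 = {2, 4, 5}
Tree: B1–B2, B2–B3, B3–B4, B2–B5, B1–B6, B1–B7
The largest bag has 3 vertices, giving width 2; this decomposition certifies tw(G) ≤ 2. For the lower bound, the 3 vertices {1, 2, 5} are pairwise adjacent, and any tree decomposition puts a clique entirely inside one bag — forcing width ≥ 2. Combining the bounds, tw(G) = 2.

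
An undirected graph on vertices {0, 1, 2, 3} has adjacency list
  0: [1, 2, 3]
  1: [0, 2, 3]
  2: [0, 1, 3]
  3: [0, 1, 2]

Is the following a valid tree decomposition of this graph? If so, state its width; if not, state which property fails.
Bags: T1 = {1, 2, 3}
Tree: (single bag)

No — vertex 0 appears in no bag.

A tree decomposition must satisfy three properties: every vertex lies in some bag; for every edge, both endpoints lie together in some bag; and for every vertex, the bags containing it form a connected subtree. Here vertex 0 appears in no bag, so the decomposition is invalid.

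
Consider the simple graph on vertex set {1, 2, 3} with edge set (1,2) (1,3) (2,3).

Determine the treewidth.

2

A width-2 tree decomposition is:
Bags: B1 = {1, 2, 3}
Tree: (single bag)
A single bag containing all 3 vertices is trivially a valid decomposition of width 2. Conversely, {1, 2, 3} is a clique of size 3, and the vertices of any clique must share a bag in every tree decomposition; so some bag has ≥ 3 vertices and tw(G) ≥ 2. The upper and lower bounds meet at 2, so that is the treewidth.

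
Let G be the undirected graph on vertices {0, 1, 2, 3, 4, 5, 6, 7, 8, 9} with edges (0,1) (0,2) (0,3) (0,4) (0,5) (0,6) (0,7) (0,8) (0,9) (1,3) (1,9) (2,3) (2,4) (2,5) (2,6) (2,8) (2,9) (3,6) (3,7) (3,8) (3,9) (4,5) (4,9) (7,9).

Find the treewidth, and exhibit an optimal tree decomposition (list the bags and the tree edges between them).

The largest bag has 4 vertices, giving width 3; this decomposition certifies tw(G) ≤ 3. Conversely, {0, 1, 3, 9} is a clique of size 4, and the vertices of any clique must share a bag in every tree decomposition; so some bag has ≥ 4 vertices and tw(G) ≥ 3. Hence tw(G) = 3 exactly.

Treewidth 3.
One optimal decomposition is:
Bags: B1 = {0, 2, 3, 9}  B2 = {0, 2, 4, 9}  B3 = {0, 2, 3, 6}  B4 = {0, 2, 4, 5}  B5 = {0, 2, 3, 8}  B6 = {0, 3, 7, 9}  B7 = {0, 1, 3, 9}
Tree: B1–B2, B1–B3, B2–B4, B1–B5, B1–B6, B1–B7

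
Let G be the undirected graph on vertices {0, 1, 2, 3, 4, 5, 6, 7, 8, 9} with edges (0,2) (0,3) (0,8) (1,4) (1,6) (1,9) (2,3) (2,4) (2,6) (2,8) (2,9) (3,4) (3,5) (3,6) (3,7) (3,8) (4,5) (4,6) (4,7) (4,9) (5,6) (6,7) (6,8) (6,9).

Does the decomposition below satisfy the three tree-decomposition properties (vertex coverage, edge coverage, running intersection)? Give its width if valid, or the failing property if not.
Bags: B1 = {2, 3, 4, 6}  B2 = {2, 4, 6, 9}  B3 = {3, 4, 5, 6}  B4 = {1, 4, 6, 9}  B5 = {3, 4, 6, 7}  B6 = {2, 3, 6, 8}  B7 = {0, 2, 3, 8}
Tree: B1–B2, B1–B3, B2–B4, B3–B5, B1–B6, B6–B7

Checking the three conditions: (i) the bags cover all of {0, 1, 2, 3, 4, 5, 6, 7, 8, 9}; (ii) for each edge, some bag contains both endpoints; (iii) the bags containing any fixed vertex form a subtree. All hold, so the decomposition is valid with width 4 − 1 = 3.

Yes; width 3.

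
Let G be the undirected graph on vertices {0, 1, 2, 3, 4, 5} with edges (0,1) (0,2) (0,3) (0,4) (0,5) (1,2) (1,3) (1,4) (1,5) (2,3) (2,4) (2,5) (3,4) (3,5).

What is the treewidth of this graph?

4

A width-4 tree decomposition is:
Bags: B1 = {0, 1, 2, 3, 4}  B2 = {0, 1, 2, 3, 5}
Tree: B1–B2
Each bag holds 5 vertices, so the decomposition has width 4, which upper-bounds the treewidth. On the other hand G contains the 5-clique {0, 1, 2, 3, 4}. A clique must lie in a single bag of any decomposition, so no decomposition can have width below 4. Hence tw(G) = 4 exactly.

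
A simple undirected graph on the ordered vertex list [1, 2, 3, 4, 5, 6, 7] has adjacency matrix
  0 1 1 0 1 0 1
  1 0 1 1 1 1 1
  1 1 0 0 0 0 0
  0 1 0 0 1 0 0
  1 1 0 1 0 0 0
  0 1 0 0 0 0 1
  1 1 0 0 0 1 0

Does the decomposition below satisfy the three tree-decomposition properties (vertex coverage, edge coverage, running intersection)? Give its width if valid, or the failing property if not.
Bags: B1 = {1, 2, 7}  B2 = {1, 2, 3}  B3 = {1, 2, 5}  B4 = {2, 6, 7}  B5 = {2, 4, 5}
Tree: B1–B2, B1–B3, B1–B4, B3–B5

Yes; width 2.

Vertex coverage: the bags together contain {1, 2, 3, 4, 5, 6, 7}, the full vertex set. Edge coverage: each edge of G has both endpoints in at least one bag. Running intersection: for every vertex, the bags containing it form a connected subtree. All three properties hold, so this is a valid tree decomposition of width max|bag| − 1 = 2, and hence tw(G) ≤ 2.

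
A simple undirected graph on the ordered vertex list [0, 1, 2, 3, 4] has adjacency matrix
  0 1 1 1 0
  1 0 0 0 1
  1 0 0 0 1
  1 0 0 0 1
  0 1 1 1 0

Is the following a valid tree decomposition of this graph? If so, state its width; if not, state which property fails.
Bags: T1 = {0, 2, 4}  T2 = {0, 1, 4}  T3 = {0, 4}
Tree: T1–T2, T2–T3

A tree decomposition must satisfy three properties: every vertex lies in some bag; for every edge, both endpoints lie together in some bag; and for every vertex, the bags containing it form a connected subtree. Here vertex 3 appears in no bag, so the decomposition is invalid.

No — vertex 3 appears in no bag.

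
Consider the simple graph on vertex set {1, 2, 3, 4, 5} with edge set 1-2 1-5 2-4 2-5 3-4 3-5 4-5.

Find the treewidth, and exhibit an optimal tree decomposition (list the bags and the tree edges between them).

Each bag holds 3 vertices, so the decomposition has width 2, which upper-bounds the treewidth. Conversely, {1, 2, 5} is a clique of size 3, and the vertices of any clique must share a bag in every tree decomposition; so some bag has ≥ 3 vertices and tw(G) ≥ 2. Combining the bounds, tw(G) = 2.

Treewidth 2.
One such decomposition:
Bags: B1 = {1, 2, 5}  B2 = {2, 4, 5}  B3 = {3, 4, 5}
Tree: B1–B2, B2–B3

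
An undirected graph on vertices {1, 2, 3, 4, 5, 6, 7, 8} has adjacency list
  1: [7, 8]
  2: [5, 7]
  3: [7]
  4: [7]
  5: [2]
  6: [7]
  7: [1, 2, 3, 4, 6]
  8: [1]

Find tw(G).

A width-1 tree decomposition is:
Bags: B1 = {1, 7}  B2 = {6, 7}  B3 = {3, 7}  B4 = {2, 7}  B5 = {4, 7}  B6 = {2, 5}  B7 = {1, 8}
Tree: B1–B2, B2–B3, B2–B4, B3–B5, B4–B6, B1–B7
The largest bag has 2 vertices, giving width 1; this decomposition certifies tw(G) ≤ 1. Any graph with an edge has treewidth ≥ 1, and G has the edge 1–7. The upper and lower bounds meet at 1, so that is the treewidth.

1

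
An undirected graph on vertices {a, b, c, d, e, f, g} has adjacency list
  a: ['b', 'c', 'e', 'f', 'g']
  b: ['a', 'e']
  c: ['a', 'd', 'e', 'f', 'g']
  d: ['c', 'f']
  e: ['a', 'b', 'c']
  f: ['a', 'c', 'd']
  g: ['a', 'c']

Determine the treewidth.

2

A width-2 tree decomposition is:
Bags: B1 = {a, c, e}  B2 = {a, c, f}  B3 = {a, b, e}  B4 = {c, d, f}  B5 = {a, c, g}
Tree: B1–B2, B1–B3, B2–B4, B1–B5
Every bag has size at most 3, so the width is 3 − 1 = 2 and tw(G) ≤ 2. For the lower bound, the 3 vertices {c, d, f} are pairwise adjacent, and any tree decomposition puts a clique entirely inside one bag — forcing width ≥ 2. The upper and lower bounds meet at 2, so that is the treewidth.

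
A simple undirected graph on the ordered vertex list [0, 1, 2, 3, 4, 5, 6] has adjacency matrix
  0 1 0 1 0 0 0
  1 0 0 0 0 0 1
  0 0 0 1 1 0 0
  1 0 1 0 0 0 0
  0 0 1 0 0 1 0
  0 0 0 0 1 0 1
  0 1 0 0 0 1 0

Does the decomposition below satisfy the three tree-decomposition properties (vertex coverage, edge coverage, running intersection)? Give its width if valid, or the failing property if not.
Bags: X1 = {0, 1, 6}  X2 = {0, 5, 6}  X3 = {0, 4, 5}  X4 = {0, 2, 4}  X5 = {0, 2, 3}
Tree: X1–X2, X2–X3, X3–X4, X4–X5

Every vertex of G appears in some bag (union = {0, 1, 2, 3, 4, 5, 6}); every edge is covered by a bag; and for each vertex v the set of bags containing v is connected in the bag tree. The decomposition is therefore valid. The largest bag has 3 vertices, so the width is 2.

Yes; width 2.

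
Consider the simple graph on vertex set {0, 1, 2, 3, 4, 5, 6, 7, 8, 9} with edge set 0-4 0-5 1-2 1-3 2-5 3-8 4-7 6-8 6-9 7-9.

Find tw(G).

2

A width-2 tree decomposition is:
Bags: B1 = {0, 4, 7}  B2 = {0, 5, 7}  B3 = {2, 5, 7}  B4 = {1, 2, 7}  B5 = {1, 3, 7}  B6 = {3, 7, 8}  B7 = {6, 7, 8}  B8 = {6, 7, 9}
Tree: B1–B2, B2–B3, B3–B4, B4–B5, B5–B6, B6–B7, B7–B8
The largest bag has 3 vertices, giving width 2; this decomposition certifies tw(G) ≤ 2. Since 7–4–0–5–2–1–3–8–6–9–7 is a cycle in G, G is not acyclic. Forests are exactly the graphs of treewidth ≤ 1, so tw(G) ≥ 2. Combining the bounds, tw(G) = 2.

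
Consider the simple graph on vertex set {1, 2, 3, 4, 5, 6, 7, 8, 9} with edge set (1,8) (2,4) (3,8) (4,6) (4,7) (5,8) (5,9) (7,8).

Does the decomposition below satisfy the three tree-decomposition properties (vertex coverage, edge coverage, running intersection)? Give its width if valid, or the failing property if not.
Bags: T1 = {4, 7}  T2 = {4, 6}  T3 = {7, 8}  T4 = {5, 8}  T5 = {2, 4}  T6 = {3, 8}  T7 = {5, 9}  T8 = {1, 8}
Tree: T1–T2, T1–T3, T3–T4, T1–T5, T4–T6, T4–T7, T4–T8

Checking the three conditions: (i) the bags cover all of {1, 2, 3, 4, 5, 6, 7, 8, 9}; (ii) for each edge, some bag contains both endpoints; (iii) the bags containing any fixed vertex form a subtree. All hold, so the decomposition is valid with width 2 − 1 = 1.

Yes; width 1.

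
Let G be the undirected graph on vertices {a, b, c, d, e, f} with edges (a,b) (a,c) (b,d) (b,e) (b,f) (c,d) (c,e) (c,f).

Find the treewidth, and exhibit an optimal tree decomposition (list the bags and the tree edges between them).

Treewidth 2.
One optimal decomposition is:
Bags: B1 = {b, c, d}  B2 = {b, c, f}  B3 = {a, b, c}  B4 = {b, c, e}
Tree: B1–B2, B2–B3, B3–B4

Each bag holds 3 vertices, so the decomposition has width 2, which upper-bounds the treewidth. For the lower bound, G contains the cycle d–c–f–b–d, so G is not a forest; only forests have treewidth ≤ 1, hence tw(G) ≥ 2. Hence tw(G) = 2 exactly.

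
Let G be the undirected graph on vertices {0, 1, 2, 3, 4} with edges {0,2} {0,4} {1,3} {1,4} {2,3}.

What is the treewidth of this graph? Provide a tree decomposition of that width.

Treewidth 2.
One such decomposition:
Bags: B1 = {1, 3, 4}  B2 = {0, 3, 4}  B3 = {0, 2, 3}
Tree: B1–B2, B2–B3

Every bag has size at most 3, so the width is 3 − 1 = 2 and tw(G) ≤ 2. Since 3–1–4–0–2–3 is a cycle in G, G is not acyclic. Forests are exactly the graphs of treewidth ≤ 1, so tw(G) ≥ 2. Combining the bounds, tw(G) = 2.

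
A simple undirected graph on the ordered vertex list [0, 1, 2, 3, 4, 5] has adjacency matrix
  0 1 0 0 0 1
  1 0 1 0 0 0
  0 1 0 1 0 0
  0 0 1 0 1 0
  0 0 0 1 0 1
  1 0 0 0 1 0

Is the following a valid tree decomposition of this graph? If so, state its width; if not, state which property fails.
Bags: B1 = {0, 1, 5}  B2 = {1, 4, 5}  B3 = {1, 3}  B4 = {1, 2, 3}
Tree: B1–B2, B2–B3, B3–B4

No — edge (4,3) lies in no bag.

A tree decomposition must satisfy three properties: every vertex lies in some bag; for every edge, both endpoints lie together in some bag; and for every vertex, the bags containing it form a connected subtree. Here edge (4,3) lies in no bag, so the decomposition is invalid.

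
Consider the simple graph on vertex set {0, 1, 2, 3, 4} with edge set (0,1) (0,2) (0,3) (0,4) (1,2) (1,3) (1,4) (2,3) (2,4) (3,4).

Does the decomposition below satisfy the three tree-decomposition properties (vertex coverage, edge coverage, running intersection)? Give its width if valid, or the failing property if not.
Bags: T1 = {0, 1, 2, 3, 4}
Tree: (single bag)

Vertex coverage: the bags together contain {0, 1, 2, 3, 4}, the full vertex set. Edge coverage: each edge of G has both endpoints in at least one bag. Running intersection: for every vertex, the bags containing it form a connected subtree. All three properties hold, so this is a valid tree decomposition of width max|bag| − 1 = 4, and hence tw(G) ≤ 4.

Yes; width 4.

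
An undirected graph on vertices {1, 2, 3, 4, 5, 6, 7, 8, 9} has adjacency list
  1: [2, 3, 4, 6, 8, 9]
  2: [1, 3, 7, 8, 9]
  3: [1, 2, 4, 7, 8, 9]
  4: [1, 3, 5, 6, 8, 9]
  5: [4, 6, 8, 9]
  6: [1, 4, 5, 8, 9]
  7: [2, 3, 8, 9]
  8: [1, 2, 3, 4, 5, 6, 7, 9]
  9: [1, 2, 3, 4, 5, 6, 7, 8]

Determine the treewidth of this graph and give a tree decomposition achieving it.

Treewidth 4.
One optimal decomposition is:
Bags: B1 = {1, 2, 3, 8, 9}  B2 = {1, 3, 4, 8, 9}  B3 = {2, 3, 7, 8, 9}  B4 = {1, 4, 6, 8, 9}  B5 = {4, 5, 6, 8, 9}
Tree: B1–B2, B1–B3, B2–B4, B4–B5

Every bag has size at most 5, so the width is 5 − 1 = 4 and tw(G) ≤ 4. For the lower bound, the 5 vertices {1, 2, 3, 8, 9} are pairwise adjacent, and any tree decomposition puts a clique entirely inside one bag — forcing width ≥ 4. Hence tw(G) = 4 exactly.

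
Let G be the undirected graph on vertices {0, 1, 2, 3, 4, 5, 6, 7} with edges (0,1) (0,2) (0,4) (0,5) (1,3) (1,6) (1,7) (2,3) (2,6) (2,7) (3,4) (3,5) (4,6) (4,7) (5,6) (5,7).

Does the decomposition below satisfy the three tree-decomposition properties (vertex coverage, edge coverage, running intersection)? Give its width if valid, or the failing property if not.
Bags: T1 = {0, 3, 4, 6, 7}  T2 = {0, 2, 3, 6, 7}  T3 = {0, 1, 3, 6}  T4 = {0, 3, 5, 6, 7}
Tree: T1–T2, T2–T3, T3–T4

No — edge (7,1) lies in no bag.

A tree decomposition must satisfy three properties: every vertex lies in some bag; for every edge, both endpoints lie together in some bag; and for every vertex, the bags containing it form a connected subtree. Here edge (7,1) lies in no bag, so the decomposition is invalid.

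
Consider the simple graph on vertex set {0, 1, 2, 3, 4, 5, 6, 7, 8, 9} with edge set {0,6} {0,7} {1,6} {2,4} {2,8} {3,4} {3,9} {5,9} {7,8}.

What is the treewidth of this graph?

1

A width-1 tree decomposition is:
Bags: B1 = {5, 9}  B2 = {3, 9}  B3 = {3, 4}  B4 = {2, 4}  B5 = {2, 8}  B6 = {7, 8}  B7 = {0, 7}  B8 = {0, 6}  B9 = {1, 6}
Tree: B1–B2, B2–B3, B3–B4, B4–B5, B5–B6, B6–B7, B7–B8, B8–B9
Each bag holds 2 vertices, so the decomposition has width 1, which upper-bounds the treewidth. Any graph with an edge has treewidth ≥ 1, and G has the edge 5–9. Hence tw(G) = 1 exactly.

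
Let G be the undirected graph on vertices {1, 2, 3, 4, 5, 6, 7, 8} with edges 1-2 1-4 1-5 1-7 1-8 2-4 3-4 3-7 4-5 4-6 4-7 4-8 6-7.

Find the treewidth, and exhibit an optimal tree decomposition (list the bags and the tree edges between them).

Each bag holds 3 vertices, so the decomposition has width 2, which upper-bounds the treewidth. For the lower bound, the 3 vertices {1, 4, 8} are pairwise adjacent, and any tree decomposition puts a clique entirely inside one bag — forcing width ≥ 2. The upper and lower bounds meet at 2, so that is the treewidth.

Treewidth 2.
Bags: B1 = {1, 4, 7}  B2 = {1, 4, 5}  B3 = {4, 6, 7}  B4 = {1, 2, 4}  B5 = {1, 4, 8}  B6 = {3, 4, 7}
Tree: B1–B2, B1–B3, B1–B4, B1–B5, B3–B6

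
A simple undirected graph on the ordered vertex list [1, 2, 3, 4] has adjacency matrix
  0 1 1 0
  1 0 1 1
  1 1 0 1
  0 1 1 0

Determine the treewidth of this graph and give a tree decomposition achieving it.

Each bag holds 3 vertices, so the decomposition has width 2, which upper-bounds the treewidth. Conversely, {1, 2, 3} is a clique of size 3, and the vertices of any clique must share a bag in every tree decomposition; so some bag has ≥ 3 vertices and tw(G) ≥ 2. The upper and lower bounds meet at 2, so that is the treewidth.

Treewidth 2.
One optimal decomposition is:
Bags: B1 = {1, 2, 3}  B2 = {2, 3, 4}
Tree: B1–B2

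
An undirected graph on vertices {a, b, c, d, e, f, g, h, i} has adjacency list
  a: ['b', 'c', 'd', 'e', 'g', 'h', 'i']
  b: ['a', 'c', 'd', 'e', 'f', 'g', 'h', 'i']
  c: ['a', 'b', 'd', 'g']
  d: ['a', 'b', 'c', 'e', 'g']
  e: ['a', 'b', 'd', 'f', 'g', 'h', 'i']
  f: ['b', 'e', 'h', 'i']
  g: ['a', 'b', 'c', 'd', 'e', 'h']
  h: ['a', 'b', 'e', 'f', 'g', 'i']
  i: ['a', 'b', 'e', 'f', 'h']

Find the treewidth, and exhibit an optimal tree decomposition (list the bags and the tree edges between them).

Treewidth 4.
One such decomposition:
Bags: B1 = {b, e, f, h, i}  B2 = {a, b, e, h, i}  B3 = {a, b, e, g, h}  B4 = {a, b, d, e, g}  B5 = {a, b, c, d, g}
Tree: B1–B2, B2–B3, B3–B4, B4–B5

Every bag has size at most 5, so the width is 5 − 1 = 4 and tw(G) ≤ 4. Conversely, {a, b, d, e, g} is a clique of size 5, and the vertices of any clique must share a bag in every tree decomposition; so some bag has ≥ 5 vertices and tw(G) ≥ 4. The upper and lower bounds meet at 4, so that is the treewidth.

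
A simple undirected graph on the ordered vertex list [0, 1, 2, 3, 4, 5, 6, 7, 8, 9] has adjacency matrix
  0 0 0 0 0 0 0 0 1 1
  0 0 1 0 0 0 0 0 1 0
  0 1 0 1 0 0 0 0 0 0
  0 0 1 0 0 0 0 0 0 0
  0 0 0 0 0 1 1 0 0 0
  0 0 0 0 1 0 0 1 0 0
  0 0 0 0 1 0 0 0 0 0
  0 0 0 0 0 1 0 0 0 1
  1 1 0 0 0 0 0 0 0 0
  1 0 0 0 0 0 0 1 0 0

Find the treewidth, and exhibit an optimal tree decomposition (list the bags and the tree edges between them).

Every bag has size at most 2, so the width is 2 − 1 = 1 and tw(G) ≤ 1. G has an edge, so its treewidth is at least 1. Therefore the treewidth is 1.

Treewidth 1.
One such decomposition:
Bags: B1 = {4, 6}  B2 = {4, 5}  B3 = {5, 7}  B4 = {7, 9}  B5 = {0, 9}  B6 = {0, 8}  B7 = {1, 8}  B8 = {1, 2}  B9 = {2, 3}
Tree: B1–B2, B2–B3, B3–B4, B4–B5, B5–B6, B6–B7, B7–B8, B8–B9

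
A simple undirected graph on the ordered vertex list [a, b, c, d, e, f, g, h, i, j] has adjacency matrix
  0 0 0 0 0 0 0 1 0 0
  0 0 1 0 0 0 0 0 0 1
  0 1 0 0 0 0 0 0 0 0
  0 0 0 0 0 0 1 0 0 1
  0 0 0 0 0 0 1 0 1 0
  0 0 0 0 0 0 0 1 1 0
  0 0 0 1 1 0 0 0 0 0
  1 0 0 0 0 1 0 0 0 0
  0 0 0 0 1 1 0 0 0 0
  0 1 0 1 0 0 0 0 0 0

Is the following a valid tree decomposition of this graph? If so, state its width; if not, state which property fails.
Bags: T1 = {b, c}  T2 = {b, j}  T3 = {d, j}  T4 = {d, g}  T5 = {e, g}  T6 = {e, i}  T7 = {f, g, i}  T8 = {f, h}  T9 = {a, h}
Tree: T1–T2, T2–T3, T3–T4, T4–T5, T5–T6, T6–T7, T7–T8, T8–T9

A tree decomposition must satisfy three properties: every vertex lies in some bag; for every edge, both endpoints lie together in some bag; and for every vertex, the bags containing it form a connected subtree. Here bags containing vertex g are not connected in the tree, so the decomposition is invalid.

No — bags containing vertex g are not connected in the tree.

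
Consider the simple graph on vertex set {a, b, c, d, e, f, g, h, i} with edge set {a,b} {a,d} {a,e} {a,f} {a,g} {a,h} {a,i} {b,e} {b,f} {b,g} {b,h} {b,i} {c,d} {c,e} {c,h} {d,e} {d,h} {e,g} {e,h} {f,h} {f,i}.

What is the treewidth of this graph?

A width-3 tree decomposition is:
Bags: B1 = {a, b, e, g}  B2 = {a, b, e, h}  B3 = {a, d, e, h}  B4 = {c, d, e, h}  B5 = {a, b, f, h}  B6 = {a, b, f, i}
Tree: B1–B2, B2–B3, B3–B4, B2–B5, B5–B6
Each bag holds 4 vertices, so the decomposition has width 3, which upper-bounds the treewidth. Conversely, {c, d, e, h} is a clique of size 4, and the vertices of any clique must share a bag in every tree decomposition; so some bag has ≥ 4 vertices and tw(G) ≥ 3. The upper and lower bounds meet at 3, so that is the treewidth.

3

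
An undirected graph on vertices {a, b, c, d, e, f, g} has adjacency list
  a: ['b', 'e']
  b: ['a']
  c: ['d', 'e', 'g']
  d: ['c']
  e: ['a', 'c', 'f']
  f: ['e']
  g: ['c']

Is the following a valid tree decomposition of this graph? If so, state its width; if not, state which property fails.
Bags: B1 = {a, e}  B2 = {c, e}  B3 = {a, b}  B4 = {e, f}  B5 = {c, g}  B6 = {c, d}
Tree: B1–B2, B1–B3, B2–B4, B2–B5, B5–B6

Every vertex of G appears in some bag (union = {a, b, c, d, e, f, g}); every edge is covered by a bag; and for each vertex v the set of bags containing v is connected in the bag tree. The decomposition is therefore valid. The largest bag has 2 vertices, so the width is 1.

Yes; width 1.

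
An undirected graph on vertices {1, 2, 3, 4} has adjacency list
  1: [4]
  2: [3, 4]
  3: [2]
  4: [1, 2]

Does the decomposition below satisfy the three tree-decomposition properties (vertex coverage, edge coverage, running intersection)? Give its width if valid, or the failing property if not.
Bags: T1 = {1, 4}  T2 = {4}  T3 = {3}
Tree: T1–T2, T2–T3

No — vertex 2 appears in no bag.

A tree decomposition must satisfy three properties: every vertex lies in some bag; for every edge, both endpoints lie together in some bag; and for every vertex, the bags containing it form a connected subtree. Here vertex 2 appears in no bag, so the decomposition is invalid.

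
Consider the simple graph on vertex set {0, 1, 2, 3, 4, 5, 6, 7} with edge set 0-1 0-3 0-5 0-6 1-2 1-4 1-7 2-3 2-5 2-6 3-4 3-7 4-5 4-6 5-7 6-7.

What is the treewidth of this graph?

4

A width-4 tree decomposition is:
Bags: B1 = {1, 3, 5, 6, 7}  B2 = {1, 3, 4, 5, 6}  B3 = {1, 2, 3, 5, 6}  B4 = {0, 1, 3, 5, 6}
Tree: B1–B2, B2–B3, B3–B4
The largest bag has 5 vertices, giving width 4; this decomposition certifies tw(G) ≤ 4. For the lower bound: the 5 vertex sets {6,7}, {3,4}, {2,5}, {1}, {0} are disjoint, each induces a connected subgraph, and every pair is joined by at least one edge of G. Contracting each set to a single vertex therefore yields K_{5} as a minor, and since treewidth is minor-monotone, tw(G) ≥ tw(K_{5}) = 4. The upper and lower bounds meet at 4, so that is the treewidth.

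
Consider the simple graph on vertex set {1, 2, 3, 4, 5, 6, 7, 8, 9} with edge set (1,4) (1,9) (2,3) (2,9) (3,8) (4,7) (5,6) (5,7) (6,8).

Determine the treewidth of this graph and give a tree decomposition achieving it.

Treewidth 2.
One such decomposition:
Bags: B1 = {5, 6, 7}  B2 = {4, 6, 7}  B3 = {1, 4, 6}  B4 = {1, 6, 9}  B5 = {2, 6, 9}  B6 = {2, 3, 6}  B7 = {3, 6, 8}
Tree: B1–B2, B2–B3, B3–B4, B4–B5, B5–B6, B6–B7

Each bag holds 3 vertices, so the decomposition has width 2, which upper-bounds the treewidth. The edges 6–5–7–4–1–9–2–3–8–6 form a cycle, so G is not a tree and its treewidth is at least 2. Therefore the treewidth is 2.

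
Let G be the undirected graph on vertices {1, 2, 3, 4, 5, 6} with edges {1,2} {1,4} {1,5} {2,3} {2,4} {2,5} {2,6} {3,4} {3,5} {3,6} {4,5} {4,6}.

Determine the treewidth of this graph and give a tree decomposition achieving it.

Every bag has size at most 4, so the width is 4 − 1 = 3 and tw(G) ≤ 3. Conversely, {1, 2, 4, 5} is a clique of size 4, and the vertices of any clique must share a bag in every tree decomposition; so some bag has ≥ 4 vertices and tw(G) ≥ 3. The upper and lower bounds meet at 3, so that is the treewidth.

Treewidth 3.
Bags: B1 = {2, 3, 4, 5}  B2 = {2, 3, 4, 6}  B3 = {1, 2, 4, 5}
Tree: B1–B2, B1–B3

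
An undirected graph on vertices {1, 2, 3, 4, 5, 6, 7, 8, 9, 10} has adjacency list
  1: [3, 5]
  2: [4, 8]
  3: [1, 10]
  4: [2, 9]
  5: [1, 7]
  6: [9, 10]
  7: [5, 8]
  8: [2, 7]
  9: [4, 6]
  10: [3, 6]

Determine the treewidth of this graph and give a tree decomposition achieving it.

Treewidth 2.
One such decomposition:
Bags: B1 = {1, 5, 7}  B2 = {1, 3, 7}  B3 = {3, 7, 10}  B4 = {6, 7, 10}  B5 = {6, 7, 9}  B6 = {4, 7, 9}  B7 = {2, 4, 7}  B8 = {2, 7, 8}
Tree: B1–B2, B2–B3, B3–B4, B4–B5, B5–B6, B6–B7, B7–B8

Every bag has size at most 3, so the width is 3 − 1 = 2 and tw(G) ≤ 2. Since 7–5–1–3–10–6–9–4–2–8–7 is a cycle in G, G is not acyclic. Forests are exactly the graphs of treewidth ≤ 1, so tw(G) ≥ 2. The upper and lower bounds meet at 2, so that is the treewidth.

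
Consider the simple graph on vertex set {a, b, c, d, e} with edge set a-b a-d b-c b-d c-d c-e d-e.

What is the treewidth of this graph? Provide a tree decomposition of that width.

Treewidth 2.
One optimal decomposition is:
Bags: B1 = {c, d, e}  B2 = {b, c, d}  B3 = {a, b, d}
Tree: B1–B2, B2–B3

Every bag has size at most 3, so the width is 3 − 1 = 2 and tw(G) ≤ 2. For the lower bound, the 3 vertices {c, d, e} are pairwise adjacent, and any tree decomposition puts a clique entirely inside one bag — forcing width ≥ 2. Hence tw(G) = 2 exactly.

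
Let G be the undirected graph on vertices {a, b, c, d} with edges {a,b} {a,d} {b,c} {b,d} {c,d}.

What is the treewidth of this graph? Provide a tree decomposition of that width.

Treewidth 2.
One such decomposition:
Bags: B1 = {a, b, d}  B2 = {b, c, d}
Tree: B1–B2

Every bag has size at most 3, so the width is 3 − 1 = 2 and tw(G) ≤ 2. Conversely, {b, c, d} is a clique of size 3, and the vertices of any clique must share a bag in every tree decomposition; so some bag has ≥ 3 vertices and tw(G) ≥ 2. The upper and lower bounds meet at 2, so that is the treewidth.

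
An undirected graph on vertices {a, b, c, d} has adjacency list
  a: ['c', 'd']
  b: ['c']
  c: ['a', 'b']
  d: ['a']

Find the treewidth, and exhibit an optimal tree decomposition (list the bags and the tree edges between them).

Treewidth 1.
One such decomposition:
Bags: B1 = {a, c}  B2 = {a, d}  B3 = {b, c}
Tree: B1–B2, B1–B3

Each bag holds 2 vertices, so the decomposition has width 1, which upper-bounds the treewidth. Since G has at least one edge (e.g. c–a), it is not an edgeless graph, so tw(G) ≥ 1. Combining the bounds, tw(G) = 1.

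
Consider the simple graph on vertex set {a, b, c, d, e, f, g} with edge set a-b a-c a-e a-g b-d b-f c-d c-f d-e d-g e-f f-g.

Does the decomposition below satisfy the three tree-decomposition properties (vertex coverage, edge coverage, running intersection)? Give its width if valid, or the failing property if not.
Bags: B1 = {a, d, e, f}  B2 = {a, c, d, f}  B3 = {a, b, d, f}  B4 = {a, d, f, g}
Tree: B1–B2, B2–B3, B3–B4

Yes; width 3.

Checking the three conditions: (i) the bags cover all of {a, b, c, d, e, f, g}; (ii) for each edge, some bag contains both endpoints; (iii) the bags containing any fixed vertex form a subtree. All hold, so the decomposition is valid with width 4 − 1 = 3.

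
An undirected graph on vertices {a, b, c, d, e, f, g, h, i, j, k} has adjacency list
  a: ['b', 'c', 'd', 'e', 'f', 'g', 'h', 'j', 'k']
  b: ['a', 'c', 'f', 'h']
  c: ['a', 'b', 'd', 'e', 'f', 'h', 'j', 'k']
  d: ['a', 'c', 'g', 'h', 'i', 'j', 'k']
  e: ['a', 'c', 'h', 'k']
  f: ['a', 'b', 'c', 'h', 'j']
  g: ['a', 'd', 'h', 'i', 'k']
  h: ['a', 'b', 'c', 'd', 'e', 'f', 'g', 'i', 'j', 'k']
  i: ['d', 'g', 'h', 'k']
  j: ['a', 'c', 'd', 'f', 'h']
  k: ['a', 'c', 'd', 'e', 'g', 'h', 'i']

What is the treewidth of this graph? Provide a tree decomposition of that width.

Treewidth 4.
One optimal decomposition is:
Bags: B1 = {a, c, d, h, j}  B2 = {a, c, d, h, k}  B3 = {a, c, f, h, j}  B4 = {a, c, e, h, k}  B5 = {a, d, g, h, k}  B6 = {d, g, h, i, k}  B7 = {a, b, c, f, h}
Tree: B1–B2, B1–B3, B2–B4, B2–B5, B5–B6, B3–B7

Every bag has size at most 5, so the width is 5 − 1 = 4 and tw(G) ≤ 4. On the other hand G contains the 5-clique {a, d, g, h, k}. A clique must lie in a single bag of any decomposition, so no decomposition can have width below 4. The upper and lower bounds meet at 4, so that is the treewidth.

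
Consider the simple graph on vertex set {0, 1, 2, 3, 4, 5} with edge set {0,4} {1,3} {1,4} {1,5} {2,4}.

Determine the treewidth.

A width-1 tree decomposition is:
Bags: B1 = {0, 4}  B2 = {1, 4}  B3 = {1, 3}  B4 = {2, 4}  B5 = {1, 5}
Tree: B1–B2, B2–B3, B2–B4, B2–B5
Each bag holds 2 vertices, so the decomposition has width 1, which upper-bounds the treewidth. Any graph with an edge has treewidth ≥ 1, and G has the edge 4–0. The upper and lower bounds meet at 1, so that is the treewidth.

1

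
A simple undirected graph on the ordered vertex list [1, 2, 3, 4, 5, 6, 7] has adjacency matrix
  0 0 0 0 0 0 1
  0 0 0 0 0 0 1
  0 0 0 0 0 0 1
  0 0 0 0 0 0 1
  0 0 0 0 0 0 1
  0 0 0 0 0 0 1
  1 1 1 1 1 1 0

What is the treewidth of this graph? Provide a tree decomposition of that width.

Treewidth 1.
One such decomposition:
Bags: B1 = {3, 7}  B2 = {5, 7}  B3 = {6, 7}  B4 = {4, 7}  B5 = {1, 7}  B6 = {2, 7}
Tree: B1–B2, B1–B3, B2–B4, B3–B5, B3–B6

Every bag has size at most 2, so the width is 2 − 1 = 1 and tw(G) ≤ 1. Any graph with an edge has treewidth ≥ 1, and G has the edge 3–7. Therefore the treewidth is 1.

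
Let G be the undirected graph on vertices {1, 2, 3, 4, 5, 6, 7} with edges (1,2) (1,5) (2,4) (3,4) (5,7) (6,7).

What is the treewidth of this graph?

A width-1 tree decomposition is:
Bags: B1 = {6, 7}  B2 = {5, 7}  B3 = {1, 5}  B4 = {1, 2}  B5 = {2, 4}  B6 = {3, 4}
Tree: B1–B2, B2–B3, B3–B4, B4–B5, B5–B6
Every bag has size at most 2, so the width is 2 − 1 = 1 and tw(G) ≤ 1. G has an edge, so its treewidth is at least 1. Combining the bounds, tw(G) = 1.

1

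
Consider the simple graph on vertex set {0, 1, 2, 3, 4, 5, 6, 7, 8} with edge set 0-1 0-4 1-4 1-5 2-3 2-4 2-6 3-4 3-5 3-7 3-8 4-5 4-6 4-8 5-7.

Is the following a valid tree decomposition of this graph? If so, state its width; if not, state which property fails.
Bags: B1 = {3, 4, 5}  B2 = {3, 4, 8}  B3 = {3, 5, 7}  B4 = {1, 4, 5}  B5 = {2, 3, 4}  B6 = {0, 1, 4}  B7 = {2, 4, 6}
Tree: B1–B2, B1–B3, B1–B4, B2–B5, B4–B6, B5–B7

Yes; width 2.

Vertex coverage: the bags together contain {0, 1, 2, 3, 4, 5, 6, 7, 8}, the full vertex set. Edge coverage: each edge of G has both endpoints in at least one bag. Running intersection: for every vertex, the bags containing it form a connected subtree. All three properties hold, so this is a valid tree decomposition of width max|bag| − 1 = 2, and hence tw(G) ≤ 2.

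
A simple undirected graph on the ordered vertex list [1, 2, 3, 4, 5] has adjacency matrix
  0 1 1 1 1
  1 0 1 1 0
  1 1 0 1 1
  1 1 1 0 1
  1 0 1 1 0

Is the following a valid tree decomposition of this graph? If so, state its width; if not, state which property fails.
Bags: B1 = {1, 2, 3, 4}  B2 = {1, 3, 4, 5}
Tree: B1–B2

Yes; width 3.

Every vertex of G appears in some bag (union = {1, 2, 3, 4, 5}); every edge is covered by a bag; and for each vertex v the set of bags containing v is connected in the bag tree. The decomposition is therefore valid. The largest bag has 4 vertices, so the width is 3.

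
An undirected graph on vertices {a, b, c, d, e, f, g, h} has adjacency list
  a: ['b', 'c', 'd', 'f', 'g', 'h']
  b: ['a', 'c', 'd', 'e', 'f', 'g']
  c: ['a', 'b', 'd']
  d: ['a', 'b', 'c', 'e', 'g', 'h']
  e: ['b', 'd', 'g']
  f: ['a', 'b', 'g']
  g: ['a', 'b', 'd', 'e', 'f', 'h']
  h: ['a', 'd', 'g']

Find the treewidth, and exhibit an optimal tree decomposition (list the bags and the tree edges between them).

Treewidth 3.
Bags: B1 = {a, b, d, g}  B2 = {b, d, e, g}  B3 = {a, d, g, h}  B4 = {a, b, c, d}  B5 = {a, b, f, g}
Tree: B1–B2, B1–B3, B1–B4, B1–B5

The largest bag has 4 vertices, giving width 3; this decomposition certifies tw(G) ≤ 3. For the lower bound, the 4 vertices {b, d, e, g} are pairwise adjacent, and any tree decomposition puts a clique entirely inside one bag — forcing width ≥ 3. Therefore the treewidth is 3.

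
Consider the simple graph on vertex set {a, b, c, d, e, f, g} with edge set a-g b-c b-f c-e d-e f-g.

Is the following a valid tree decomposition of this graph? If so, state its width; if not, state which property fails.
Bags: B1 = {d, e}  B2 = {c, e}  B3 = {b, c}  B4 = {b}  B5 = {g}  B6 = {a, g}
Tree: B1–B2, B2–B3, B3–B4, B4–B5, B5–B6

A tree decomposition must satisfy three properties: every vertex lies in some bag; for every edge, both endpoints lie together in some bag; and for every vertex, the bags containing it form a connected subtree. Here vertex f appears in no bag, so the decomposition is invalid.

No — vertex f appears in no bag.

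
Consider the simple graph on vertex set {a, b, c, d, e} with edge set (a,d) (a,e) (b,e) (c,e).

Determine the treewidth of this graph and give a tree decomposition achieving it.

Every bag has size at most 2, so the width is 2 − 1 = 1 and tw(G) ≤ 1. Since G has at least one edge (e.g. e–a), it is not an edgeless graph, so tw(G) ≥ 1. Combining the bounds, tw(G) = 1.

Treewidth 1.
One optimal decomposition is:
Bags: B1 = {a, e}  B2 = {b, e}  B3 = {a, d}  B4 = {c, e}
Tree: B1–B2, B1–B3, B1–B4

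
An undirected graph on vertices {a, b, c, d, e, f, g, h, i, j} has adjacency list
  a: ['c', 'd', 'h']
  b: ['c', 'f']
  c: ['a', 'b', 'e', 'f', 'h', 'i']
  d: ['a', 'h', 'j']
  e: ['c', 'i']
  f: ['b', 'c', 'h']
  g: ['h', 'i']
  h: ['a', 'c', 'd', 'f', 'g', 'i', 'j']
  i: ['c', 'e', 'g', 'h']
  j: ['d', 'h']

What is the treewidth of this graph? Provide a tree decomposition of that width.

Every bag has size at most 3, so the width is 3 − 1 = 2 and tw(G) ≤ 2. On the other hand G contains the 3-clique {c, e, i}. A clique must lie in a single bag of any decomposition, so no decomposition can have width below 2. Combining the bounds, tw(G) = 2.

Treewidth 2.
One such decomposition:
Bags: B1 = {a, c, h}  B2 = {c, h, i}  B3 = {c, e, i}  B4 = {a, d, h}  B5 = {d, h, j}  B6 = {c, f, h}  B7 = {b, c, f}  B8 = {g, h, i}
Tree: B1–B2, B2–B3, B1–B4, B4–B5, B1–B6, B6–B7, B2–B8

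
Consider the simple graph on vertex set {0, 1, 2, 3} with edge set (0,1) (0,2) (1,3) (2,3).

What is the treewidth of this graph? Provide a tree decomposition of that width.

Treewidth 2.
One optimal decomposition is:
Bags: B1 = {0, 1, 2}  B2 = {1, 2, 3}
Tree: B1–B2

Each bag holds 3 vertices, so the decomposition has width 2, which upper-bounds the treewidth. The edges 2–0–1–3–2 form a cycle, so G is not a tree and its treewidth is at least 2. Hence tw(G) = 2 exactly.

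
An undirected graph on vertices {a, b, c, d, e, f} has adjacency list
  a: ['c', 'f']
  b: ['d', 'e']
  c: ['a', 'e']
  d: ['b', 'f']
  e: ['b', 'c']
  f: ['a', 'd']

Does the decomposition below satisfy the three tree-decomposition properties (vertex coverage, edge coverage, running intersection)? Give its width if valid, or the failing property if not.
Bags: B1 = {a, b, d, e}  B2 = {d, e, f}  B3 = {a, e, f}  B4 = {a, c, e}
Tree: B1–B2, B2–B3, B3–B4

No — bags containing vertex a are not connected in the tree.

A tree decomposition must satisfy three properties: every vertex lies in some bag; for every edge, both endpoints lie together in some bag; and for every vertex, the bags containing it form a connected subtree. Here bags containing vertex a are not connected in the tree, so the decomposition is invalid.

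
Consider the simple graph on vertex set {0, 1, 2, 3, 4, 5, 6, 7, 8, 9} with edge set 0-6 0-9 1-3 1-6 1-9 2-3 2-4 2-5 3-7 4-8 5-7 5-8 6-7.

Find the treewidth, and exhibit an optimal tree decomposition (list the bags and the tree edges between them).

Each bag holds 3 vertices, so the decomposition has width 2, which upper-bounds the treewidth. Since 8–4–2–5–8 is a cycle in G, G is not acyclic. Forests are exactly the graphs of treewidth ≤ 1, so tw(G) ≥ 2. Combining the bounds, tw(G) = 2.

Treewidth 2.
One optimal decomposition is:
Bags: B1 = {4, 5, 8}  B2 = {2, 4, 5}  B3 = {2, 5, 7}  B4 = {2, 3, 7}  B5 = {3, 6, 7}  B6 = {1, 3, 6}  B7 = {0, 1, 6}  B8 = {0, 1, 9}
Tree: B1–B2, B2–B3, B3–B4, B4–B5, B5–B6, B6–B7, B7–B8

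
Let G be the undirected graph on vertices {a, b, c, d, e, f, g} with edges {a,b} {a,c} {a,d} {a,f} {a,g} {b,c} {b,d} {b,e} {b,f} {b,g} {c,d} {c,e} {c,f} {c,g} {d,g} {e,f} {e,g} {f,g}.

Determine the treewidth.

4

A width-4 tree decomposition is:
Bags: B1 = {b, c, e, f, g}  B2 = {a, b, c, f, g}  B3 = {a, b, c, d, g}
Tree: B1–B2, B2–B3
Each bag holds 5 vertices, so the decomposition has width 4, which upper-bounds the treewidth. Conversely, {a, b, c, d, g} is a clique of size 5, and the vertices of any clique must share a bag in every tree decomposition; so some bag has ≥ 5 vertices and tw(G) ≥ 4. Hence tw(G) = 4 exactly.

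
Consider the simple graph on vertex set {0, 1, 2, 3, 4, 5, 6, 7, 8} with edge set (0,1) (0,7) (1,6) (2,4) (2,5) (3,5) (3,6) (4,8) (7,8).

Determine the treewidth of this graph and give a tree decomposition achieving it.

The largest bag has 3 vertices, giving width 2; this decomposition certifies tw(G) ≤ 2. For the lower bound, G contains the cycle 7–8–4–2–5–3–6–1–0–7, so G is not a forest; only forests have treewidth ≤ 1, hence tw(G) ≥ 2. Combining the bounds, tw(G) = 2.

Treewidth 2.
Bags: B1 = {4, 7, 8}  B2 = {2, 4, 7}  B3 = {2, 5, 7}  B4 = {3, 5, 7}  B5 = {3, 6, 7}  B6 = {1, 6, 7}  B7 = {0, 1, 7}
Tree: B1–B2, B2–B3, B3–B4, B4–B5, B5–B6, B6–B7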